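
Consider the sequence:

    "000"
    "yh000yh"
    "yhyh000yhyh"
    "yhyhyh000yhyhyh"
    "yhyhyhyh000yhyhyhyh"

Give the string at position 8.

Every step adds yh to the front and yh to the end of the previous string.
From yhyhyhyh000yhyhyhyh, 3 further steps: yhyhyhyh000yhyhyhyh → yhyhyhyhyh000yhyhyhyhyh → yhyhyhyhyhyh000yhyhyhyhyhyh → (answer).

yhyhyhyhyhyhyh000yhyhyhyhyhyhyh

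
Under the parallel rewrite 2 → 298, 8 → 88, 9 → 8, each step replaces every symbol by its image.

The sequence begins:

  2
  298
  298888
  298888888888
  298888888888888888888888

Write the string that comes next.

298888888888888888888888888888888888888888888888

Replace each of the 24 characters of 298888888888888888888888 in place — 298 8 88 88 88 88 88 88 88 88 88 88 88 88 88 88 88 88 88 88 88 88 88 88 — and concatenate.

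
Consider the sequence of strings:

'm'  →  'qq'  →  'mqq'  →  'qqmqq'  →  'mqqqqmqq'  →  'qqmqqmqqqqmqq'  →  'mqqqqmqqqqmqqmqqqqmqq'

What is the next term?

Each term (from the third on) is the two preceding terms concatenated in order: term 3 = m·qq = mqq.
Continuing: qqmqqmqqqqmqq · mqqqqmqqqqmqqmqqqqmqq gives term 8.

qqmqqmqqqqmqqmqqqqmqqqqmqqmqqqqmqq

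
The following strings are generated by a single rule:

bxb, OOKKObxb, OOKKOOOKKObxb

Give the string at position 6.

OOKKOOOKKOOOKKOOOKKOOOKKObxb

Every step adds OOKKO at the front: s(k+1) = OOKKO·s(k).
From OOKKOOOKKObxb, 3 further steps: OOKKOOOKKObxb → OOKKOOOKKOOOKKObxb → OOKKOOOKKOOOKKOOOKKObxb → (answer).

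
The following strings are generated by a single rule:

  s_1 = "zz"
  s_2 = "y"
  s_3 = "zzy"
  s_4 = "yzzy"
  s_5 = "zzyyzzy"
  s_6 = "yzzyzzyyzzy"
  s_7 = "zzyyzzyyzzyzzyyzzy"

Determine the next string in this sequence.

yzzyzzyyzzyzzyyzzyyzzyzzyyzzy

Each term (from the third on) is the two preceding terms concatenated in order: term 3 = zz·y = zzy.
So term 8 is yzzyzzyyzzy·zzyyzzyyzzyzzyyzzy.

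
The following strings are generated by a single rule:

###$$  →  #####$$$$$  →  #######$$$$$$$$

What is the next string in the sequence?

#########$$$$$$$$$$$

The n-th term is 2n+1 #'s then 3n-1 $'s (n = 1, 2, …).
For the next term, n = 4, so the run lengths are 9, 11.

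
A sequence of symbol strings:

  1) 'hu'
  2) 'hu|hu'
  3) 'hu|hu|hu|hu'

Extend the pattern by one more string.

Every step duplicates the string with '|' between the halves.
Doubling hu|hu|hu|hu with '|' between the halves:

hu|hu|hu|hu|hu|hu|hu|hu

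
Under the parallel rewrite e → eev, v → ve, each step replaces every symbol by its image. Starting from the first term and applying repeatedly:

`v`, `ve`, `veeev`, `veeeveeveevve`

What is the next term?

Rewriting the 13 symbols of veeeveeveevve one by one yields ve eev eev eev ve eev eev ve eev eev ve ve eev; concatenated:

veeeveeveevveeeveevveeeveevveveeev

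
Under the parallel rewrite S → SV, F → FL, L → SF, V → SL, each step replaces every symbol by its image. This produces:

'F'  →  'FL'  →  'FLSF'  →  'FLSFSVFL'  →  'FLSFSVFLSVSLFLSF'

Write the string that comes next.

FLSFSVFLSVSLFLSFSVSLSVSFFLSFSVFL

Applying the rule to each of the 16 symbols of FLSFSVFLSVSLFLSF gives the pieces FL SF SV FL SV SL FL SF SV SL SV SF FL SF SV FL, which concatenate to the answer.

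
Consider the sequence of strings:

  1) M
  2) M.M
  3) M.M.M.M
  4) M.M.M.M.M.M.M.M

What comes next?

Each string is two copies of the previous one joined by '.'.
Doubling M.M.M.M.M.M.M.M with '.' between the halves:

M.M.M.M.M.M.M.M.M.M.M.M.M.M.M.M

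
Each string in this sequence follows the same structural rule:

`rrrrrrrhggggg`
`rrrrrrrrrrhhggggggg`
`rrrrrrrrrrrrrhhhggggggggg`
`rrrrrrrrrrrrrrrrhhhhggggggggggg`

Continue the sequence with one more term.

Reading off run lengths: r runs 7, 10, 13, 16; h runs 1, 2, 3, 4; g runs 5, 7, 9, 11 — each is linear in n, where the shown terms are n = 3, 4, 5, 6.
Setting n = 7 gives 19, 5, 13 characters in each block.

rrrrrrrrrrrrrrrrrrrhhhhhggggggggggggg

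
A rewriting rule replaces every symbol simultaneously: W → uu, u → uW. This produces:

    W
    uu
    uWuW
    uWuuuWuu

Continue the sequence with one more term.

Rewriting each symbol of uWuuuWuu: u→uW, W→uu, u→uW, u→uW, u→uW, W→uu, u→uW, u→uW, which concatenates to uW uu uW uW uW uu uW uW.

uWuuuWuWuWuuuWuW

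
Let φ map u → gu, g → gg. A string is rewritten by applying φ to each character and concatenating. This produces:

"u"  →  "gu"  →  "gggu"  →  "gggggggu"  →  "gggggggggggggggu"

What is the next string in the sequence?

Applying the rule to each of the 16 symbols of gggggggggggggggu gives the pieces gg gg gg gg gg gg gg gg gg gg gg gg gg gg gg gu, which concatenate to the answer.

gggggggggggggggggggggggggggggggu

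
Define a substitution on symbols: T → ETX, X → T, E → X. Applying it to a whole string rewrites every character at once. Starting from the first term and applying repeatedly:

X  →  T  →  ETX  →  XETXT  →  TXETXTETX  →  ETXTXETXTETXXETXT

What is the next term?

XETXTETXTXETXTETXXETXTTXETXTETX

φ(ETXTXETXTETXXETXT) expands symbol-by-symbol to X ETX T ETX T X ETX T ETX X ETX T T X ETX T ETX; joining the 17 pieces gives the next term.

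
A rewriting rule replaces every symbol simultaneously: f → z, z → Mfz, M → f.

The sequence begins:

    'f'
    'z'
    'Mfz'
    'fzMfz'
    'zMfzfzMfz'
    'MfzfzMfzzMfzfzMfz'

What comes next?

Replace each of the 17 characters of MfzfzMfzzMfzfzMfz in place — f z Mfz z Mfz f z Mfz Mfz f z Mfz z Mfz f z Mfz — and concatenate.

fzMfzzMfzfzMfzMfzfzMfzzMfzfzMfz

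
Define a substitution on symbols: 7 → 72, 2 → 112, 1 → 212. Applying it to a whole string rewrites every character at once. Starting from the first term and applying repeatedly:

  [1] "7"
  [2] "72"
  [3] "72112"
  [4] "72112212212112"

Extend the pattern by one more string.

72112212212112112212112112212112212212112

φ(72112212212112) expands symbol-by-symbol to 72 112 212 212 112 112 212 112 112 212 112 212 212 112; joining the 14 pieces gives the next term.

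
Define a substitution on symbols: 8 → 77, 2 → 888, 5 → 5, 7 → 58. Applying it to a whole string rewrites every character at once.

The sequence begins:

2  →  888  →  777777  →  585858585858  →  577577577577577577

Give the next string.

558585585855858558585585855858

Replace each of the 18 characters of 577577577577577577 in place — 5 58 58 5 58 58 5 58 58 5 58 58 5 58 58 5 58 58 — and concatenate.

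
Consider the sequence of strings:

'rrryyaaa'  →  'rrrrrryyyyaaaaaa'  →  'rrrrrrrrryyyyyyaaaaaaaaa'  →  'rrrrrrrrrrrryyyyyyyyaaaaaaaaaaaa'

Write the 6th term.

rrrrrrrrrrrrrrrrrryyyyyyyyyyyyaaaaaaaaaaaaaaaaaa

Term n consists of 3n r's, followed by 2n y's, followed by 3n a's (n = 1, 2, …).
For term 6, n = 6, so the run lengths are 18, 12, 18.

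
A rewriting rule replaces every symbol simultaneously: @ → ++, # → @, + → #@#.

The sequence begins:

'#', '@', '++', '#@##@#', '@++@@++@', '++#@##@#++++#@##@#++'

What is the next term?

Rewriting the 20 symbols of ++#@##@#++++#@##@#++ one by one yields #@# #@# @ ++ @ @ ++ @ #@# #@# #@# #@# @ ++ @ @ ++ @ #@# #@#; concatenated:

#@##@#@++@@++@#@##@##@##@#@++@@++@#@##@#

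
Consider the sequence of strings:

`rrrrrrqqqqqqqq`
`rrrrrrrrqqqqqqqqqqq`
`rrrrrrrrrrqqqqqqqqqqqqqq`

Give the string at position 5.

Reading off run lengths: r runs 6, 8, 10; q runs 8, 11, 14 — each is linear in n, where the shown terms are n = 3, 4, 5.
For term 5, n = 7, so the run lengths are 14, 20.

rrrrrrrrrrrrrrqqqqqqqqqqqqqqqqqqqq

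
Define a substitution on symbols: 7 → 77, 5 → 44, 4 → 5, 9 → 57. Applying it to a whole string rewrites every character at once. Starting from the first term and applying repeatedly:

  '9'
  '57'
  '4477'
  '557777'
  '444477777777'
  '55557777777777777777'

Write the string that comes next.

Applying the rule to each of the 20 symbols of 55557777777777777777 gives the pieces 44 44 44 44 77 77 77 77 77 77 77 77 77 77 77 77 77 77 77 77, which concatenate to the answer.

4444444477777777777777777777777777777777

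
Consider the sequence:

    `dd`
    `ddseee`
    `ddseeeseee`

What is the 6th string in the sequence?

Each term is the previous one with seee appended.
From ddseeeseee, 3 further steps: ddseeeseee → ddseeeseeeseee → ddseeeseeeseeeseee → (answer).

ddseeeseeeseeeseeeseee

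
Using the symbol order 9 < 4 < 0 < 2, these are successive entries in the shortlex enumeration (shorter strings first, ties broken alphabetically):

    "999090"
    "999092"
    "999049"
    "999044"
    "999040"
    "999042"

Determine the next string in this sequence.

999009

Treat 999042 as a base-4 numeral over the given alphabet and add one, carrying through any trailing 2's.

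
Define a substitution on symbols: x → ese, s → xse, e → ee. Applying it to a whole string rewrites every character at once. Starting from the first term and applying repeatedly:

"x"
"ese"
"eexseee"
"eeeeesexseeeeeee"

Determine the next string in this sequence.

eeeeeeeeeexseeeesexseeeeeeeeeeeeeee

φ(eeeeesexseeeeeee) expands symbol-by-symbol to ee ee ee ee ee xse ee ese xse ee ee ee ee ee ee ee; joining the 16 pieces gives the next term.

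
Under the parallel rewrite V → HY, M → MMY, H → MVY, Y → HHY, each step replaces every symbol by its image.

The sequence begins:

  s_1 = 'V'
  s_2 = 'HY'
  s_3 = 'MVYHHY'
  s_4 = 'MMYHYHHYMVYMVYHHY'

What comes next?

MMYMMYHHYMVYHHYMVYMVYHHYMMYHYHHYMMYHYHHYMVYMVYHHY

Applying the rule to each of the 17 symbols of MMYHYHHYMVYMVYHHY gives the pieces MMY MMY HHY MVY HHY MVY MVY HHY MMY HY HHY MMY HY HHY MVY MVY HHY, which concatenate to the answer.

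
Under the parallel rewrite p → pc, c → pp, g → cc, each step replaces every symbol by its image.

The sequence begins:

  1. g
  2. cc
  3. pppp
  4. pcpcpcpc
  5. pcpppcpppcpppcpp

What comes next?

pcpppcpcpcpppcpcpcpppcpcpcpppcpc

Replace each of the 16 characters of pcpppcpppcpppcpp in place — pc pp pc pc pc pp pc pc pc pp pc pc pc pp pc pc — and concatenate.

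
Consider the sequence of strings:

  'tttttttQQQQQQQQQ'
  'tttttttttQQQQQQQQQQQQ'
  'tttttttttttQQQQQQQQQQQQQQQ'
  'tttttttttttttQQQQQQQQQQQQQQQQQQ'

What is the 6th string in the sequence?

tttttttttttttttttQQQQQQQQQQQQQQQQQQQQQQQQ

Each string has the form t^{2n+1} Q^{3n}, where the shown terms are n = 3, 4, 5, 6.
At n = 8 the blocks have lengths 17, 24.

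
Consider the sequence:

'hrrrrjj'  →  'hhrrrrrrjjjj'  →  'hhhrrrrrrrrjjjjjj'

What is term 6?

hhhhhhrrrrrrrrrrrrrrjjjjjjjjjjjj

Reading off run lengths: h runs 1, 2, 3; r runs 4, 6, 8; j runs 2, 4, 6 — each is linear in n (n = 1, 2, …).
Setting n = 6 gives 6, 14, 12 characters in each block.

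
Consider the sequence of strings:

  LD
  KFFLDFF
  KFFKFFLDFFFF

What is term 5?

KFFKFFKFFKFFLDFFFFFFFF

Every step adds KFF to the front and FF to the end of the previous string.
From KFFKFFLDFFFF, 2 further steps: KFFKFFLDFFFF → KFFKFFKFFLDFFFFFF → (answer).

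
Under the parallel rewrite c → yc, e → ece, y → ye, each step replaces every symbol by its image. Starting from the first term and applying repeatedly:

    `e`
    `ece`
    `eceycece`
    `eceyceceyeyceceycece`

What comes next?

eceyceceyeyceceyceceyeeceyeyceceyceceyeyceceycece

Replace each of the 20 characters of eceyceceyeyceceycece in place — ece yc ece ye yc ece yc ece ye ece ye yc ece yc ece ye yc ece yc ece — and concatenate.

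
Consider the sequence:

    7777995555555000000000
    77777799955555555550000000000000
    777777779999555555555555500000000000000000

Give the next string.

7777777777999995555555555555555000000000000000000000

The n-th term is 2n 7's then n 9's then 3n+1 5's then 4n+1 0's, where the shown terms are n = 2, 3, 4.
At n = 5 the blocks have lengths 10, 5, 16, 21.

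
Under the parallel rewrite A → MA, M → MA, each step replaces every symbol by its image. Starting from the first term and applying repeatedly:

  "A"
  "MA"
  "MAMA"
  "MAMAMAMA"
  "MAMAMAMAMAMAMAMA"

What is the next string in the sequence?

Rewriting the 16 symbols of MAMAMAMAMAMAMAMA one by one yields MA MA MA MA MA MA MA MA MA MA MA MA MA MA MA MA; concatenated:

MAMAMAMAMAMAMAMAMAMAMAMAMAMAMAMA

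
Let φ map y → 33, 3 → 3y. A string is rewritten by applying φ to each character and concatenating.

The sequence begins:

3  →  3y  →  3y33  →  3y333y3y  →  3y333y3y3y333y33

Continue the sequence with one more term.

3y333y3y3y333y333y333y3y3y333y3y

φ(3y333y3y3y333y33) expands symbol-by-symbol to 3y 33 3y 3y 3y 33 3y 33 3y 33 3y 3y 3y 33 3y 3y; joining the 16 pieces gives the next term.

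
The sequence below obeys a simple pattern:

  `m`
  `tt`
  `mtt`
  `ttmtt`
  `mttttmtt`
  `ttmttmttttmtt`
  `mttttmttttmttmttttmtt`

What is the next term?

ttmttmttttmttmttttmttttmttmttttmtt

This is a Fibonacci-style word recurrence s(k) = s(k−2)·s(k−1): e.g. m·tt = mtt.
The next term joins ttmttmttttmtt and mttttmttttmttmttttmtt.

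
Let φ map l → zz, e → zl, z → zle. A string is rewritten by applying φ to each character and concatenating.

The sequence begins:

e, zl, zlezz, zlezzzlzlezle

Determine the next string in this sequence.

Rewriting the 13 symbols of zlezzzlzlezle one by one yields zle zz zl zle zle zle zz zle zz zl zle zz zl; concatenated:

zlezzzlzlezlezlezzzlezzzlzlezzzl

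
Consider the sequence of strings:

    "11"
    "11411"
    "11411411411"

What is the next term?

Each string is two copies of the previous one joined by '4'.
Doubling 11411411411 with '4' between the halves:

11411411411411411411411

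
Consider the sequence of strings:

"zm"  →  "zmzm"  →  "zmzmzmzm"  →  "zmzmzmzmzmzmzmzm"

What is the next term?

s(k+1) = s(k)·s(k) — each term doubles the last.
One more doubling of zmzmzmzmzmzmzmzm gives the answer.

zmzmzmzmzmzmzmzmzmzmzmzmzmzmzmzm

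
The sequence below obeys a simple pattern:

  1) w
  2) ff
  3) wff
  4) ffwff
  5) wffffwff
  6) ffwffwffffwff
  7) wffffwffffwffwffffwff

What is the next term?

From term 3 onward, concatenate the second-to-last term with the last: w·ff = wff, ff·wff = ffwff, …
The next term joins ffwffwffffwff and wffffwffffwffwffffwff.

ffwffwffffwffwffffwffffwffwffffwff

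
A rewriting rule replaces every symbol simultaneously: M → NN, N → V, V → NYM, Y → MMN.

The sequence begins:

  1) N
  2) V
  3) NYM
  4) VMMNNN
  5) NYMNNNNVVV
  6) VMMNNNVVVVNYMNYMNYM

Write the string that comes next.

Replace each of the 19 characters of VMMNNNVVVVNYMNYMNYM in place — NYM NN NN V V V NYM NYM NYM NYM V MMN NN V MMN NN V MMN NN — and concatenate.

NYMNNNNVVVNYMNYMNYMNYMVMMNNNVMMNNNVMMNNN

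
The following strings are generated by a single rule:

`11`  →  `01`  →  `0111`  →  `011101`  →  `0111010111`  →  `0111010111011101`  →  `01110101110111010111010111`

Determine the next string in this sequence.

011101011101110101110101110111010111011101

From term 3 onward, concatenate the last term with the second-to-last: 01·11 = 0111, 0111·01 = 011101, …
So term 8 is 01110101110111010111010111·0111010111011101.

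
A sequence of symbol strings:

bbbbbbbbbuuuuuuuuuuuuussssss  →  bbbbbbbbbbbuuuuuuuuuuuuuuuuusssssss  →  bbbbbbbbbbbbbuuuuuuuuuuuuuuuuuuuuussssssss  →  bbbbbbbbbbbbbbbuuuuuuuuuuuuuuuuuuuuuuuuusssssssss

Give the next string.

The n-th term is 2n+3 b's then 4n+1 u's then n+3 s's, where the shown terms are n = 3, 4, 5, 6.
Setting n = 7 gives 17, 29, 10 characters in each block.

bbbbbbbbbbbbbbbbbuuuuuuuuuuuuuuuuuuuuuuuuuuuuussssssssss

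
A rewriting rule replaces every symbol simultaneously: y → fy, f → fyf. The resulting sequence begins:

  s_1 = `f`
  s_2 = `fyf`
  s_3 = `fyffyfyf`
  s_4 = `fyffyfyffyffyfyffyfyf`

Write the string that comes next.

φ(fyffyfyffyffyfyffyfyf) expands symbol-by-symbol to fyf fy fyf fyf fy fyf fy fyf fyf fy fyf fyf fy fyf fy fyf fyf fy fyf fy fyf; joining the 21 pieces gives the next term.

fyffyfyffyffyfyffyfyffyffyfyffyffyfyffyfyffyffyfyffyfyf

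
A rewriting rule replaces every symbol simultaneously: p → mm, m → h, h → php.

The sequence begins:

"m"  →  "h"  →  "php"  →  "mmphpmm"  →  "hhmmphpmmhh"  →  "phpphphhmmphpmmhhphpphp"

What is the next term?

Rewriting the 23 symbols of phpphphhmmphpmmhhphpphp one by one yields mm php mm mm php mm php php h h mm php mm h h php php mm php mm mm php mm; concatenated:

mmphpmmmmphpmmphpphphhmmphpmmhhphpphpmmphpmmmmphpmm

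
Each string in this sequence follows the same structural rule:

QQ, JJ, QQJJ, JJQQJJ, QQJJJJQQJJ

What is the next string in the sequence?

This is a Fibonacci-style word recurrence s(k) = s(k−2)·s(k−1): e.g. QQ·JJ = QQJJ.
The next term joins JJQQJJ and QQJJJJQQJJ.

JJQQJJQQJJJJQQJJ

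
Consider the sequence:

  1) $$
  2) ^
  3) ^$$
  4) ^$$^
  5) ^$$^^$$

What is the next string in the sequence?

Each term (from the third on) is the previous term followed by the one before it: term 3 = ^·$$ = ^$$.
So term 6 is ^$$^^$$·^$$^.

^$$^^$$^$$^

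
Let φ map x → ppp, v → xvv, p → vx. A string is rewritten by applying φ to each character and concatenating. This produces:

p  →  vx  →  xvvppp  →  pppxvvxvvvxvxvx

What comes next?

Rewriting the 15 symbols of pppxvvxvvvxvxvx one by one yields vx vx vx ppp xvv xvv ppp xvv xvv xvv ppp xvv ppp xvv ppp; concatenated:

vxvxvxpppxvvxvvpppxvvxvvxvvpppxvvpppxvvppp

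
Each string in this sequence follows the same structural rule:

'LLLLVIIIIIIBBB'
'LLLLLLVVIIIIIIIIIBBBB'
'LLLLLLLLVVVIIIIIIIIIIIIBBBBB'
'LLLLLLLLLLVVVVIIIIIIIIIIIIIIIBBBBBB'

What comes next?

LLLLLLLLLLLLVVVVVIIIIIIIIIIIIIIIIIIBBBBBBB

Each string has the form L^{2n} V^{n-1} I^{3n} B^{n+1}, where the shown terms are n = 2, 3, 4, 5.
At n = 6 the blocks have lengths 12, 5, 18, 7.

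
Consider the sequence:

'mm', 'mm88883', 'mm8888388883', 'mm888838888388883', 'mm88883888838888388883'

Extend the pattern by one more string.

mm8888388883888838888388883

Every step adds 88883 to the end: s(k+1) = s(k)·88883.
One more step from mm88883888838888388883 gives the answer.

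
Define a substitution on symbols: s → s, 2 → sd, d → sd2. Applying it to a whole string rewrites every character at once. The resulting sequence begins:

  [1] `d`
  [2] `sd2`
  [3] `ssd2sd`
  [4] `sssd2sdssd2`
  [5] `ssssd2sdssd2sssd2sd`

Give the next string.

Rewriting the 19 symbols of ssssd2sdssd2sssd2sd one by one yields s s s s sd2 sd s sd2 s s sd2 sd s s s sd2 sd s sd2; concatenated:

sssssd2sdssd2sssd2sdssssd2sdssd2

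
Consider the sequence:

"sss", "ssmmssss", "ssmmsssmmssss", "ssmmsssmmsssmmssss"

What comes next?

Each term is the previous one with ssmms prepended.
One more step from ssmmsssmmsssmmssss gives the answer.

ssmmsssmmsssmmsssmmssss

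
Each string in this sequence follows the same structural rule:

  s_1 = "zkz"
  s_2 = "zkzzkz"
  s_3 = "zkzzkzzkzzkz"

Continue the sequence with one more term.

zkzzkzzkzzkzzkzzkzzkzzkz

Each string is two copies of the previous one concatenated.
So the next term is two copies of zkzzkzzkzzkz.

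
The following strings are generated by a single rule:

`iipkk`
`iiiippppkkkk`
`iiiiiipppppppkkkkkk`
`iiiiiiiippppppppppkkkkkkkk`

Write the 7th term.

iiiiiiiiiiiiiipppppppppppppppppppkkkkkkkkkkkkkk

Each string has the form i^{2n} p^{3n-2} k^{2n} (n = 1, 2, …).
Setting n = 7 gives 14, 19, 14 characters in each block.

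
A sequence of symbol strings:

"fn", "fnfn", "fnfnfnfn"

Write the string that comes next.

s(k+1) = s(k)·s(k) — each term doubles the last.
So the next term is two copies of fnfnfnfn.

fnfnfnfnfnfnfnfn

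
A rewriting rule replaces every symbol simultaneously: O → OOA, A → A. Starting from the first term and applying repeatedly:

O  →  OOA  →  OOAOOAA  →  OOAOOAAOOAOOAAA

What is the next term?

Applying the rule to each of the 15 symbols of OOAOOAAOOAOOAAA gives the pieces OOA OOA A OOA OOA A A OOA OOA A OOA OOA A A A, which concatenate to the answer.

OOAOOAAOOAOOAAAOOAOOAAOOAOOAAAA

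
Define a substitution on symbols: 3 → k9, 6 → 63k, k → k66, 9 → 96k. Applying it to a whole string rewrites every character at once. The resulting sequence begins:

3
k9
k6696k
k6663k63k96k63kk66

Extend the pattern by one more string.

k6663k63k63kk9k6663kk9k6696k63kk6663kk9k66k6663k63k

Applying the rule to each of the 18 symbols of k6663k63k96k63kk66 gives the pieces k66 63k 63k 63k k9 k66 63k k9 k66 96k 63k k66 63k k9 k66 k66 63k 63k, which concatenate to the answer.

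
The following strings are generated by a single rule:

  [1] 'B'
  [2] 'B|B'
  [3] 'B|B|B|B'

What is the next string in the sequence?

s(k+1) = s(k)·|·s(k) — each term doubles the last with '|' between the halves.
Doubling B|B|B|B with '|' between the halves:

B|B|B|B|B|B|B|B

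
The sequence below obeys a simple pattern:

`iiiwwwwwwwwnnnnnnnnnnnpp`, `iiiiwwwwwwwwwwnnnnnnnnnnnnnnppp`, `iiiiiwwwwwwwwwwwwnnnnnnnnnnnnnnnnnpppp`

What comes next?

iiiiiiwwwwwwwwwwwwwwnnnnnnnnnnnnnnnnnnnnppppp

Each string has the form i^{n} w^{2n+2} n^{3n+2} p^{n-1}, where the shown terms are n = 3, 4, 5.
Setting n = 6 gives 6, 14, 20, 5 characters in each block.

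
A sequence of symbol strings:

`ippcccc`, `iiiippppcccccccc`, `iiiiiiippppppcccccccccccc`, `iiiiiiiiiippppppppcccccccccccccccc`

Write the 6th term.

Term n consists of 3n-2 i's, followed by 2n p's, followed by 4n c's (n = 1, 2, …).
For term 6, n = 6, so the run lengths are 16, 12, 24.

iiiiiiiiiiiiiiiippppppppppppcccccccccccccccccccccccc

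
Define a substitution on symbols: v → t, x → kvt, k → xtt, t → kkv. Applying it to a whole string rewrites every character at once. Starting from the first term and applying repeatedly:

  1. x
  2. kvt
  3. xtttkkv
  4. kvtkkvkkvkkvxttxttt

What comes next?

xtttkkvxttxtttxttxtttxttxtttkvtkkvkkvkvtkkvkkvkkv

Replace each of the 19 characters of kvtkkvkkvkkvxttxttt in place — xtt t kkv xtt xtt t xtt xtt t xtt xtt t kvt kkv kkv kvt kkv kkv kkv — and concatenate.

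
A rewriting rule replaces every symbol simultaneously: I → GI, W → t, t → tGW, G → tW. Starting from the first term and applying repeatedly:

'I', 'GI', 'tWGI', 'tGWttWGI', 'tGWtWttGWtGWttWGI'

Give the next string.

Replace each of the 17 characters of tGWtWttGWtGWttWGI in place — tGW tW t tGW t tGW tGW tW t tGW tW t tGW tGW t tW GI — and concatenate.

tGWtWttGWttGWtGWtWttGWtWttGWtGWttWGI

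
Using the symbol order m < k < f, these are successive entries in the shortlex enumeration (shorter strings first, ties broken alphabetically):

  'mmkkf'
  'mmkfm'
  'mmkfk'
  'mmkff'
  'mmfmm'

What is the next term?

mmfmk

Find the rightmost character of mmfmm below f, bump it to the next letter, and reset everything to its right to m.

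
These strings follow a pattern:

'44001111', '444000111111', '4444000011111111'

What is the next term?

Reading off run lengths: 4 runs 2, 3, 4; 0 runs 2, 3, 4; 1 runs 4, 6, 8 — each is linear in n, where the shown terms are n = 2, 3, 4.
At n = 5 the blocks have lengths 5, 5, 10.

44444000001111111111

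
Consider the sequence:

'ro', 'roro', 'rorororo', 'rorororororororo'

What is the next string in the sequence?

Each string is two copies of the previous one concatenated.
So the next term is two copies of rorororororororo.

rorororororororororororororororo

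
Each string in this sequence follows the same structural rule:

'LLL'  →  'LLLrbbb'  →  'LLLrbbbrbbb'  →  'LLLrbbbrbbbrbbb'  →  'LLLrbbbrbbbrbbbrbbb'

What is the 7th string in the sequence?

The strings grow by a fixed suffix rbbb each time.
From LLLrbbbrbbbrbbbrbbb, 2 further steps: LLLrbbbrbbbrbbbrbbb → LLLrbbbrbbbrbbbrbbbrbbb → (answer).

LLLrbbbrbbbrbbbrbbbrbbbrbbb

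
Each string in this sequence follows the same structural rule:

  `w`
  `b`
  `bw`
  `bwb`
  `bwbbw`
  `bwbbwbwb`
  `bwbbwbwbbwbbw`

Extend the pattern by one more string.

bwbbwbwbbwbbwbwbbwbwb

This is a Fibonacci-style word recurrence s(k) = s(k−1)·s(k−2): e.g. b·w = bw.
So term 8 is bwbbwbwbbwbbw·bwbbwbwb.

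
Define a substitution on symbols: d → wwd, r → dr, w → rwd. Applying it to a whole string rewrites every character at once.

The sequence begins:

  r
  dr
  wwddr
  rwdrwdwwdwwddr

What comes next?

drrwdwwddrrwdwwdrwdrwdwwdrwdrwdwwdwwddr

Replace each of the 14 characters of rwdrwdwwdwwddr in place — dr rwd wwd dr rwd wwd rwd rwd wwd rwd rwd wwd wwd dr — and concatenate.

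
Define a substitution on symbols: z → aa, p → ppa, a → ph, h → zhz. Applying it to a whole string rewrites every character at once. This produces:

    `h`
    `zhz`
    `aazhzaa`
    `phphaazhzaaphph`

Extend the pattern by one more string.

ppazhzppazhzphphaazhzaaphphppazhzppazhz

Replace each of the 15 characters of phphaazhzaaphph in place — ppa zhz ppa zhz ph ph aa zhz aa ph ph ppa zhz ppa zhz — and concatenate.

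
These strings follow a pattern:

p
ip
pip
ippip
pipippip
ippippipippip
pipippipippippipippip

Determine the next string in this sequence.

ippippipippippipippipippippipippip

This is a Fibonacci-style word recurrence s(k) = s(k−2)·s(k−1): e.g. p·ip = pip.
The next term joins ippippipippip and pipippipippippipippip.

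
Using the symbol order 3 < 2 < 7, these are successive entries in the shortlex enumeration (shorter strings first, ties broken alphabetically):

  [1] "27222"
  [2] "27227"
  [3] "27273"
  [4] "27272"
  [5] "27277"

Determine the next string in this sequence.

Treat 27277 as a base-3 numeral over the given alphabet and add one, carrying through any trailing 7's.

27733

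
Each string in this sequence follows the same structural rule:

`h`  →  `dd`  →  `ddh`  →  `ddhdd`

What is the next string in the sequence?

From term 3 onward, concatenate the last term with the second-to-last: dd·h = ddh, ddh·dd = ddhdd, …
The next term joins ddhdd and ddh.

ddhddddh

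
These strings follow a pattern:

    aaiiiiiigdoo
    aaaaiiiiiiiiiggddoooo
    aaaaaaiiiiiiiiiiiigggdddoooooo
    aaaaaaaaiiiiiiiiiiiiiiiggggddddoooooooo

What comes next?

aaaaaaaaaaiiiiiiiiiiiiiiiiiigggggdddddoooooooooo

Each string has the form a^{2n} i^{3n+3} g^{n} d^{n} o^{2n} (n = 1, 2, …).
Setting n = 5 gives 10, 18, 5, 5, 10 characters in each block.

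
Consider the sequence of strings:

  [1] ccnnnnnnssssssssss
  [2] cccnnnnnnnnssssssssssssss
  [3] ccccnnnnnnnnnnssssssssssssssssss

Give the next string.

The n-th term is n c's then 2n+2 n's then 4n+2 s's, where the shown terms are n = 2, 3, 4.
For the next term, n = 5, so the run lengths are 5, 12, 22.

cccccnnnnnnnnnnnnssssssssssssssssssssss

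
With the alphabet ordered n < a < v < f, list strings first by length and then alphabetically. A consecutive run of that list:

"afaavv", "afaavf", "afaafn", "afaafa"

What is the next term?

afaafv

Treat afaafa as a base-4 numeral over the given alphabet and add one, carrying through any trailing f's.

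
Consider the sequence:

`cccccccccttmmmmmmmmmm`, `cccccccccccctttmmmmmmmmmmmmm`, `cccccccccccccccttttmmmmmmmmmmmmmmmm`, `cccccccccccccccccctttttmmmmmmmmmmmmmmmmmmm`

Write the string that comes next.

Each string has the form c^{3n} t^{n-1} m^{3n+1}, where the shown terms are n = 3, 4, 5, 6.
At n = 7 the blocks have lengths 21, 6, 22.

cccccccccccccccccccccttttttmmmmmmmmmmmmmmmmmmmmmm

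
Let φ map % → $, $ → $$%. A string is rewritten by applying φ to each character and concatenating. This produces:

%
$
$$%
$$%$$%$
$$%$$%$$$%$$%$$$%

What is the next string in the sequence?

Replace each of the 17 characters of $$%$$%$$$%$$%$$$% in place — $$% $$% $ $$% $$% $ $$% $$% $$% $ $$% $$% $ $$% $$% $$% $ — and concatenate.

$$%$$%$$$%$$%$$$%$$%$$%$$$%$$%$$$%$$%$$%$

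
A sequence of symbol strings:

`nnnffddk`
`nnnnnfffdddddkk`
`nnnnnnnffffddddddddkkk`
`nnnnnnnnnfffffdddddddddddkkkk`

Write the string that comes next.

nnnnnnnnnnnffffffddddddddddddddkkkkk

Reading off run lengths: n runs 3, 5, 7, 9; f runs 2, 3, 4, 5; d runs 2, 5, 8, 11; k runs 1, 2, 3, 4 — each is linear in n (n = 1, 2, …).
Setting n = 5 gives 11, 6, 14, 5 characters in each block.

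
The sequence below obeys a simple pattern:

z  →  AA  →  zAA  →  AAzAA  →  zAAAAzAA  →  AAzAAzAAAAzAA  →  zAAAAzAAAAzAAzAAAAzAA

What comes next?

AAzAAzAAAAzAAzAAAAzAAAAzAAzAAAAzAA

From term 3 onward, concatenate the second-to-last term with the last: z·AA = zAA, AA·zAA = AAzAA, …
The next term joins AAzAAzAAAAzAA and zAAAAzAAAAzAAzAAAAzAA.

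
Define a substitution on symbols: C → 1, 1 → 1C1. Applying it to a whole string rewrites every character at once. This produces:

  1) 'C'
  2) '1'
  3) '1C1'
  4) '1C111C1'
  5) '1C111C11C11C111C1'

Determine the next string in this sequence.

Rewriting the 17 symbols of 1C111C11C11C111C1 one by one yields 1C1 1 1C1 1C1 1C1 1 1C1 1C1 1 1C1 1C1 1 1C1 1C1 1C1 1 1C1; concatenated:

1C111C11C11C111C11C111C11C111C11C11C111C1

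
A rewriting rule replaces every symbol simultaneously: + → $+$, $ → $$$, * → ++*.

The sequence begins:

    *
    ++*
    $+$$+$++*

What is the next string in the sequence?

$$$$+$$$$$$$$+$$$$$+$$+$++*

Rewriting each symbol of $+$$+$++*: $→$$$, +→$+$, $→$$$, $→$$$, +→$+$, $→$$$, +→$+$, +→$+$, *→++*, which concatenates to $$$ $+$ $$$ $$$ $+$ $$$ $+$ $+$ ++*.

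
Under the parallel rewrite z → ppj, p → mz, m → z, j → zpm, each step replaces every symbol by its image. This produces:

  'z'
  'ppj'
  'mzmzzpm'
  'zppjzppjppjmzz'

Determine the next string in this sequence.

ppjmzmzzpmppjmzmzzpmmzmzzpmzppjppj

Replace each of the 14 characters of zppjzppjppjmzz in place — ppj mz mz zpm ppj mz mz zpm mz mz zpm z ppj ppj — and concatenate.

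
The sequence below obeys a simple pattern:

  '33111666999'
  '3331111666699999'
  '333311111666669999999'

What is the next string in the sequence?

The n-th term is n 3's then n+1 1's then n+1 6's then 2n-1 9's, where the shown terms are n = 2, 3, 4.
For the next term, n = 5, so the run lengths are 5, 6, 6, 9.

33333111111666666999999999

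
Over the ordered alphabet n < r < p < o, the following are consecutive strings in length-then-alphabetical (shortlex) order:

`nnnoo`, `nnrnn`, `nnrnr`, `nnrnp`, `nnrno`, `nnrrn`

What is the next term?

nnrrr

The successor of nnrrn increments the rightmost position that isn't already o and resets every position after it to n.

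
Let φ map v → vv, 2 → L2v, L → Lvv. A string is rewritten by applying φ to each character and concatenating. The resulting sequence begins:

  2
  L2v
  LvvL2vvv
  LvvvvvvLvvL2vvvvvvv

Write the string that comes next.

Replace each of the 19 characters of LvvvvvvLvvL2vvvvvvv in place — Lvv vv vv vv vv vv vv Lvv vv vv Lvv L2v vv vv vv vv vv vv vv — and concatenate.

LvvvvvvvvvvvvvvLvvvvvvLvvL2vvvvvvvvvvvvvvv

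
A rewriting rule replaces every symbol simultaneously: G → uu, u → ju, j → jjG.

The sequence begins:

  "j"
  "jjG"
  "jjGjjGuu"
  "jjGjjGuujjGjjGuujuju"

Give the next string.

Rewriting the 20 symbols of jjGjjGuujjGjjGuujuju one by one yields jjG jjG uu jjG jjG uu ju ju jjG jjG uu jjG jjG uu ju ju jjG ju jjG ju; concatenated:

jjGjjGuujjGjjGuujujujjGjjGuujjGjjGuujujujjGjujjGju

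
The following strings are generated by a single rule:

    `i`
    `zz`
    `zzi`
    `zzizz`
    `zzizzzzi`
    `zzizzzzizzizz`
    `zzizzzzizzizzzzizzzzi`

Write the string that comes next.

zzizzzzizzizzzzizzzzizzizzzzizzizz

This is a Fibonacci-style word recurrence s(k) = s(k−1)·s(k−2): e.g. zz·i = zzi.
The next term joins zzizzzzizzizzzzizzzzi and zzizzzzizzizz.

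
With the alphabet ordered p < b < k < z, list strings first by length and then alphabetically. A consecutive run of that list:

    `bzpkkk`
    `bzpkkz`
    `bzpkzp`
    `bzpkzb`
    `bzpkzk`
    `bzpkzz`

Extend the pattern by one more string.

Treat bzpkzz as a base-4 numeral over the given alphabet and add one, carrying through any trailing z's.

bzpzpp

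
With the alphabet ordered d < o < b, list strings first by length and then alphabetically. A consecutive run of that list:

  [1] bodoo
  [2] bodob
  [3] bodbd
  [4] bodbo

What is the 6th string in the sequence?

Continuing the enumeration 2 steps past bodbo: bodbo → bodbb → (answer).

boodd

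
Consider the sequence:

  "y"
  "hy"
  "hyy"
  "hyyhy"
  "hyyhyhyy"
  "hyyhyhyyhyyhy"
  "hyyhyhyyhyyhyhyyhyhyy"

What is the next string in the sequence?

Each term (from the third on) is the previous term followed by the one before it: term 3 = hy·y = hyy.
Continuing: hyyhyhyyhyyhyhyyhyhyy · hyyhyhyyhyyhy gives term 8.

hyyhyhyyhyyhyhyyhyhyyhyyhyhyyhyyhy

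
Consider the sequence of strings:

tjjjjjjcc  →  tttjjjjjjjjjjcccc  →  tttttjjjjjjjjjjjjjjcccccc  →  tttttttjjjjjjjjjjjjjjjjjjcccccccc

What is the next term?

Reading off run lengths: t runs 1, 3, 5, 7; j runs 6, 10, 14, 18; c runs 2, 4, 6, 8 — each is linear in n (n = 1, 2, …).
Setting n = 5 gives 9, 22, 10 characters in each block.

tttttttttjjjjjjjjjjjjjjjjjjjjjjcccccccccc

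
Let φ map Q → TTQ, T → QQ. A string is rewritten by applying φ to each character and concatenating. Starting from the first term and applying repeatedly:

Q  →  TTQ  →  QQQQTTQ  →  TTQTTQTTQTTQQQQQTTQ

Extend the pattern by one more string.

QQQQTTQQQQQTTQQQQQTTQQQQQTTQTTQTTQTTQTTQQQQQTTQ

Replace each of the 19 characters of TTQTTQTTQTTQQQQQTTQ in place — QQ QQ TTQ QQ QQ TTQ QQ QQ TTQ QQ QQ TTQ TTQ TTQ TTQ TTQ QQ QQ TTQ — and concatenate.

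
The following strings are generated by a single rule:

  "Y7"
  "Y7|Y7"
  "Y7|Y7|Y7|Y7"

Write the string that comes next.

Each string is two copies of the previous one joined by '|'.
So the next term is two copies of Y7|Y7|Y7|Y7 with '|' between the halves.

Y7|Y7|Y7|Y7|Y7|Y7|Y7|Y7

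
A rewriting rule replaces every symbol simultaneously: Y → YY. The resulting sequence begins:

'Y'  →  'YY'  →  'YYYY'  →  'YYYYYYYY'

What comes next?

Expanding YYYYYYYY: Y→YY, Y→YY, Y→YY, Y→YY, Y→YY, Y→YY, Y→YY, Y→YY. Concatenated: YY YY YY YY YY YY YY YY.

YYYYYYYYYYYYYYYY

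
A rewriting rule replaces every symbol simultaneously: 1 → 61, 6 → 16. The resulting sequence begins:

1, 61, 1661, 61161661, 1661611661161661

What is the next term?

61161661166161161661611661161661

Replace each of the 16 characters of 1661611661161661 in place — 61 16 16 61 16 61 61 16 16 61 61 16 61 16 16 61 — and concatenate.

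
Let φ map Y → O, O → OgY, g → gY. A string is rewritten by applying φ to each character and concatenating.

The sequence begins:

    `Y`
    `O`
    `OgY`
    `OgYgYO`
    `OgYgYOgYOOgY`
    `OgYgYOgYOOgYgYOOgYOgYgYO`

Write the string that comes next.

Replace each of the 24 characters of OgYgYOgYOOgYgYOOgYOgYgYO in place — OgY gY O gY O OgY gY O OgY OgY gY O gY O OgY OgY gY O OgY gY O gY O OgY — and concatenate.

OgYgYOgYOOgYgYOOgYOgYgYOgYOOgYOgYgYOOgYgYOgYOOgY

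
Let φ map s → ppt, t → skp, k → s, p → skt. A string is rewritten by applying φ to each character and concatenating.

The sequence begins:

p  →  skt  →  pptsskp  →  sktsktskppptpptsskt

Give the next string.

pptsskppptsskppptssktsktsktskpsktsktskppptpptsskp

Replace each of the 19 characters of sktsktskppptpptsskt in place — ppt s skp ppt s skp ppt s skt skt skt skp skt skt skp ppt ppt s skp — and concatenate.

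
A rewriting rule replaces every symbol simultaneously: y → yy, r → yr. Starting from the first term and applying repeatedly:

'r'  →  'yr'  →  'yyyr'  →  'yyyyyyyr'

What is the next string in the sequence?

Rewriting each symbol of yyyyyyyr: y→yy, y→yy, y→yy, y→yy, y→yy, y→yy, y→yy, r→yr, which concatenates to yy yy yy yy yy yy yy yr.

yyyyyyyyyyyyyyyr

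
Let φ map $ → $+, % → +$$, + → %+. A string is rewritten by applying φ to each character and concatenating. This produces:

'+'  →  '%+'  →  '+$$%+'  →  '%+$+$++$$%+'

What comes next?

+$$%+$+%+$+%+%+$+$++$$%+

Expanding %+$+$++$$%+: %→+$$, +→%+, $→$+, +→%+, $→$+, +→%+, +→%+, $→$+, $→$+, %→+$$, +→%+. Concatenated: +$$ %+ $+ %+ $+ %+ %+ $+ $+ +$$ %+.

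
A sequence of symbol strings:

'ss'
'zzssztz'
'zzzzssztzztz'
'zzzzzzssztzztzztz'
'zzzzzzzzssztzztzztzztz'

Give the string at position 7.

s(k+1) = zz·s(k)·ztz, so each term gains zz as a prefix and ztz as a suffix.
From zzzzzzzzssztzztzztzztz, 2 further steps: zzzzzzzzssztzztzztzztz → zzzzzzzzzzssztzztzztzztzztz → (answer).

zzzzzzzzzzzzssztzztzztzztzztzztz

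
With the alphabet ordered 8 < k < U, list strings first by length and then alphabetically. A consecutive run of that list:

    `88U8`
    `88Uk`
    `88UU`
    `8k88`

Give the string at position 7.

8kk8

Stepping forward 3 times from 8k88: 8k88 → 8k8k → 8k8U, then the target.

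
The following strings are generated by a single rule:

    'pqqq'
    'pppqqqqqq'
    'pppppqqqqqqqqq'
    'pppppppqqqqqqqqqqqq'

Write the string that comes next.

Reading off run lengths: p runs 1, 3, 5, 7; q runs 3, 6, 9, 12 — each is linear in n (n = 1, 2, …).
Setting n = 5 gives 9, 15 characters in each block.

pppppppppqqqqqqqqqqqqqqq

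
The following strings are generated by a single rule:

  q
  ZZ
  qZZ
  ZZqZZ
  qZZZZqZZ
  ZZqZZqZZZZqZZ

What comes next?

qZZZZqZZZZqZZqZZZZqZZ

This is a Fibonacci-style word recurrence s(k) = s(k−2)·s(k−1): e.g. q·ZZ = qZZ.
Continuing: qZZZZqZZ · ZZqZZqZZZZqZZ gives term 7.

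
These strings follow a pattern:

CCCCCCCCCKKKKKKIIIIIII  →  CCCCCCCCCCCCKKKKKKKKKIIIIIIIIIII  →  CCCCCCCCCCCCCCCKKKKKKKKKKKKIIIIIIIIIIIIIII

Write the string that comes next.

The n-th term is 3n+3 C's then 3n K's then 4n-1 I's, where the shown terms are n = 2, 3, 4.
At n = 5 the blocks have lengths 18, 15, 19.

CCCCCCCCCCCCCCCCCCKKKKKKKKKKKKKKKIIIIIIIIIIIIIIIIIII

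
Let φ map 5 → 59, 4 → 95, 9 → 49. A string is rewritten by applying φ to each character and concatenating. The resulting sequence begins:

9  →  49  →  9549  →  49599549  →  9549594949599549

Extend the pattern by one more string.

Applying the rule to each of the 16 symbols of 9549594949599549 gives the pieces 49 59 95 49 59 49 95 49 95 49 59 49 49 59 95 49, which concatenate to the answer.

49599549594995499549594949599549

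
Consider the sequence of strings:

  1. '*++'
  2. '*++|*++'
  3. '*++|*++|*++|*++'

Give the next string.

Every step duplicates the string with '|' between the halves.
So the next term is two copies of *++|*++|*++|*++ with '|' between the halves.

*++|*++|*++|*++|*++|*++|*++|*++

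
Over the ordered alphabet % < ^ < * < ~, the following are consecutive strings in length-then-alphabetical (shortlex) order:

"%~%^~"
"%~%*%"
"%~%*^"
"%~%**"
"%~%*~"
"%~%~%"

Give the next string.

Treat %~%~% as a base-4 numeral over the given alphabet and add one, carrying through any trailing ~'s.

%~%~^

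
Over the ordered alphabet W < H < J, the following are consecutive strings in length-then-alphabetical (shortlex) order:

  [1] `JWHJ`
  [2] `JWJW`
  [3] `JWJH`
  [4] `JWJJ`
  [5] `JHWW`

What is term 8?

Continuing the enumeration 3 steps past JHWW: JHWW → JHWH → JHWJ → (answer).

JHHW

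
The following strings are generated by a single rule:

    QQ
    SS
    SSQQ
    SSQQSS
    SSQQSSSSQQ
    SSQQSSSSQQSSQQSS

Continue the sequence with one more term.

SSQQSSSSQQSSQQSSSSQQSSSSQQ

From term 3 onward, concatenate the last term with the second-to-last: SS·QQ = SSQQ, SSQQ·SS = SSQQSS, …
The next term joins SSQQSSSSQQSSQQSS and SSQQSSSSQQ.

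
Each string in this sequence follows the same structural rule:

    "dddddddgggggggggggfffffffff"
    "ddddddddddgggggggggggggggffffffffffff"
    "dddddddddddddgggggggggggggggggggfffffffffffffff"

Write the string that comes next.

Each string has the form d^{3n+1} g^{4n+3} f^{3n+3}, where the shown terms are n = 2, 3, 4.
Setting n = 5 gives 16, 23, 18 characters in each block.

ddddddddddddddddgggggggggggggggggggggggffffffffffffffffff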